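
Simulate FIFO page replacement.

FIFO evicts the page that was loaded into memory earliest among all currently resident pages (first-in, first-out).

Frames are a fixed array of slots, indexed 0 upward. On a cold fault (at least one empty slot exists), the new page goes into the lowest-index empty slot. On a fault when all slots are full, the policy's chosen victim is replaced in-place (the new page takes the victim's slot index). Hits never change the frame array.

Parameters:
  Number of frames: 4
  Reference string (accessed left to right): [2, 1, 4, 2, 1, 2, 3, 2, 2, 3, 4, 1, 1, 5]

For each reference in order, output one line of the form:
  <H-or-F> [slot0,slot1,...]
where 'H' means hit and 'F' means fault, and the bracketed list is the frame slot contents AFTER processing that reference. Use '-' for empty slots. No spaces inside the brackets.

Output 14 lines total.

F [2,-,-,-]
F [2,1,-,-]
F [2,1,4,-]
H [2,1,4,-]
H [2,1,4,-]
H [2,1,4,-]
F [2,1,4,3]
H [2,1,4,3]
H [2,1,4,3]
H [2,1,4,3]
H [2,1,4,3]
H [2,1,4,3]
H [2,1,4,3]
F [5,1,4,3]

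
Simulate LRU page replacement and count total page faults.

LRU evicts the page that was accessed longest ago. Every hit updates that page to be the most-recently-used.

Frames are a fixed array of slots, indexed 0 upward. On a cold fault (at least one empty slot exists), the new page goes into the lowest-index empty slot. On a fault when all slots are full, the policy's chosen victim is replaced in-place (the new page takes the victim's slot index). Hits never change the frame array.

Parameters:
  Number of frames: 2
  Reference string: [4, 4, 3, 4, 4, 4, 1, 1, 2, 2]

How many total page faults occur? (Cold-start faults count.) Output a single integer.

Step 0: ref 4 → FAULT, frames=[4,-]
Step 1: ref 4 → HIT, frames=[4,-]
Step 2: ref 3 → FAULT, frames=[4,3]
Step 3: ref 4 → HIT, frames=[4,3]
Step 4: ref 4 → HIT, frames=[4,3]
Step 5: ref 4 → HIT, frames=[4,3]
Step 6: ref 1 → FAULT (evict 3), frames=[4,1]
Step 7: ref 1 → HIT, frames=[4,1]
Step 8: ref 2 → FAULT (evict 4), frames=[2,1]
Step 9: ref 2 → HIT, frames=[2,1]
Total faults: 4

Answer: 4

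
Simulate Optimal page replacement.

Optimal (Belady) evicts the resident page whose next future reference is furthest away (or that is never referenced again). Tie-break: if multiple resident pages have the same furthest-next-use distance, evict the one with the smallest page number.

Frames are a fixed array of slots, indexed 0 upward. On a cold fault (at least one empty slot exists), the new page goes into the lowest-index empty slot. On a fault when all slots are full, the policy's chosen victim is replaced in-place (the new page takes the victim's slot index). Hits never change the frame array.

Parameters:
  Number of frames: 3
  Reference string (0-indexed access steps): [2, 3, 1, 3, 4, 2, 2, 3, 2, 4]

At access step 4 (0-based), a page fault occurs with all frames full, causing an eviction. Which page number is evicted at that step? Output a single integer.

Step 0: ref 2 -> FAULT, frames=[2,-,-]
Step 1: ref 3 -> FAULT, frames=[2,3,-]
Step 2: ref 1 -> FAULT, frames=[2,3,1]
Step 3: ref 3 -> HIT, frames=[2,3,1]
Step 4: ref 4 -> FAULT, evict 1, frames=[2,3,4]
At step 4: evicted page 1

Answer: 1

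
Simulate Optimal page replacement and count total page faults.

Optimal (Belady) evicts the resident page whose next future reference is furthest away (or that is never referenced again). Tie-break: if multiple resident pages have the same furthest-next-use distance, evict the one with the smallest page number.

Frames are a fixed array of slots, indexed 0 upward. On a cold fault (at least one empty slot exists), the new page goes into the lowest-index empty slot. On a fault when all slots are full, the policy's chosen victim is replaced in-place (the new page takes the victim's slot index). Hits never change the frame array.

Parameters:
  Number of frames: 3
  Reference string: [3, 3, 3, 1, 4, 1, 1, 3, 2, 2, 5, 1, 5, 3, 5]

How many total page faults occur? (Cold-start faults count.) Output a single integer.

Answer: 5

Derivation:
Step 0: ref 3 → FAULT, frames=[3,-,-]
Step 1: ref 3 → HIT, frames=[3,-,-]
Step 2: ref 3 → HIT, frames=[3,-,-]
Step 3: ref 1 → FAULT, frames=[3,1,-]
Step 4: ref 4 → FAULT, frames=[3,1,4]
Step 5: ref 1 → HIT, frames=[3,1,4]
Step 6: ref 1 → HIT, frames=[3,1,4]
Step 7: ref 3 → HIT, frames=[3,1,4]
Step 8: ref 2 → FAULT (evict 4), frames=[3,1,2]
Step 9: ref 2 → HIT, frames=[3,1,2]
Step 10: ref 5 → FAULT (evict 2), frames=[3,1,5]
Step 11: ref 1 → HIT, frames=[3,1,5]
Step 12: ref 5 → HIT, frames=[3,1,5]
Step 13: ref 3 → HIT, frames=[3,1,5]
Step 14: ref 5 → HIT, frames=[3,1,5]
Total faults: 5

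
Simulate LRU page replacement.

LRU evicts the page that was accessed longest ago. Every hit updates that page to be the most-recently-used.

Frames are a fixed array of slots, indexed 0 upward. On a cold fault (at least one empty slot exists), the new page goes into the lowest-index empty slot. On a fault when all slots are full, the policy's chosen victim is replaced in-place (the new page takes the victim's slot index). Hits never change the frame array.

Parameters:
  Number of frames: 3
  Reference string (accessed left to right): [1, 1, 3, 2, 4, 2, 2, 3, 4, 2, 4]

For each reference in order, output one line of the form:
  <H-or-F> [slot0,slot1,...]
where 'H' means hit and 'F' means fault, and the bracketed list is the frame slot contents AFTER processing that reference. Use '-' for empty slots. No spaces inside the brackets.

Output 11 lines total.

F [1,-,-]
H [1,-,-]
F [1,3,-]
F [1,3,2]
F [4,3,2]
H [4,3,2]
H [4,3,2]
H [4,3,2]
H [4,3,2]
H [4,3,2]
H [4,3,2]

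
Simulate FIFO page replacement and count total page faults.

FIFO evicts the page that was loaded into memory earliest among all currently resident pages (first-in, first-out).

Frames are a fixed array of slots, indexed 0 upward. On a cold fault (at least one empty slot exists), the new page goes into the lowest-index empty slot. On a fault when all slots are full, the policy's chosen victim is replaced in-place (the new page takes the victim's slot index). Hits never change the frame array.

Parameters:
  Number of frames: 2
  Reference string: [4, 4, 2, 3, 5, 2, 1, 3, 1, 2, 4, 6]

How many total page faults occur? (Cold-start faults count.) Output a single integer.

Answer: 10

Derivation:
Step 0: ref 4 → FAULT, frames=[4,-]
Step 1: ref 4 → HIT, frames=[4,-]
Step 2: ref 2 → FAULT, frames=[4,2]
Step 3: ref 3 → FAULT (evict 4), frames=[3,2]
Step 4: ref 5 → FAULT (evict 2), frames=[3,5]
Step 5: ref 2 → FAULT (evict 3), frames=[2,5]
Step 6: ref 1 → FAULT (evict 5), frames=[2,1]
Step 7: ref 3 → FAULT (evict 2), frames=[3,1]
Step 8: ref 1 → HIT, frames=[3,1]
Step 9: ref 2 → FAULT (evict 1), frames=[3,2]
Step 10: ref 4 → FAULT (evict 3), frames=[4,2]
Step 11: ref 6 → FAULT (evict 2), frames=[4,6]
Total faults: 10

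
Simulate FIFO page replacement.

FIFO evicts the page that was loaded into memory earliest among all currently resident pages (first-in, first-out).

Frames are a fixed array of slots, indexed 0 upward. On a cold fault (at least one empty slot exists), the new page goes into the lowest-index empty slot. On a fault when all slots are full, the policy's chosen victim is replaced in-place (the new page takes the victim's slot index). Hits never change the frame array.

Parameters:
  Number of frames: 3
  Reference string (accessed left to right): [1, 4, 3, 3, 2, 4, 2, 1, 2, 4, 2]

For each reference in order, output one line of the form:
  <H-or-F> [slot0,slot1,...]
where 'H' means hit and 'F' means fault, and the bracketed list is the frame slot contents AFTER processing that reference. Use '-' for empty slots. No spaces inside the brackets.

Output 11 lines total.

F [1,-,-]
F [1,4,-]
F [1,4,3]
H [1,4,3]
F [2,4,3]
H [2,4,3]
H [2,4,3]
F [2,1,3]
H [2,1,3]
F [2,1,4]
H [2,1,4]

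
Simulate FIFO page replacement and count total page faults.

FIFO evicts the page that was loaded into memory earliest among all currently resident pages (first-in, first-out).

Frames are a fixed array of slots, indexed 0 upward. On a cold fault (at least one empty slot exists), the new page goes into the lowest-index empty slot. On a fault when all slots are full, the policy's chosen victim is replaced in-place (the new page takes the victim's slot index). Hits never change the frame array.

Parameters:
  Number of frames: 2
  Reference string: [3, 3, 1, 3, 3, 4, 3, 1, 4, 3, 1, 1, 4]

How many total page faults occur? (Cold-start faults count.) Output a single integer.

Step 0: ref 3 → FAULT, frames=[3,-]
Step 1: ref 3 → HIT, frames=[3,-]
Step 2: ref 1 → FAULT, frames=[3,1]
Step 3: ref 3 → HIT, frames=[3,1]
Step 4: ref 3 → HIT, frames=[3,1]
Step 5: ref 4 → FAULT (evict 3), frames=[4,1]
Step 6: ref 3 → FAULT (evict 1), frames=[4,3]
Step 7: ref 1 → FAULT (evict 4), frames=[1,3]
Step 8: ref 4 → FAULT (evict 3), frames=[1,4]
Step 9: ref 3 → FAULT (evict 1), frames=[3,4]
Step 10: ref 1 → FAULT (evict 4), frames=[3,1]
Step 11: ref 1 → HIT, frames=[3,1]
Step 12: ref 4 → FAULT (evict 3), frames=[4,1]
Total faults: 9

Answer: 9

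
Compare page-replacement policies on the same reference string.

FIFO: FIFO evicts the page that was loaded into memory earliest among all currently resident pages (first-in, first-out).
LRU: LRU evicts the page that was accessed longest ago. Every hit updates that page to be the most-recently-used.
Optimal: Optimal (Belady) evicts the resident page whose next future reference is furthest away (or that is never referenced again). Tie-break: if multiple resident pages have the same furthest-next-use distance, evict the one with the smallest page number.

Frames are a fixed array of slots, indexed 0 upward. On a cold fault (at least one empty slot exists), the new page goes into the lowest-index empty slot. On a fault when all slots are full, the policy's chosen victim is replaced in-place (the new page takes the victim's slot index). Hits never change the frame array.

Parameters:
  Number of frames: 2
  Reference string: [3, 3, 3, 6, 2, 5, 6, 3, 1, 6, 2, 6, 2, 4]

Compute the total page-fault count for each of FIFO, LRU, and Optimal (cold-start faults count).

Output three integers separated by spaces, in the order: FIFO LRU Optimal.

Answer: 10 10 8

Derivation:
--- FIFO ---
  step 0: ref 3 -> FAULT, frames=[3,-] (faults so far: 1)
  step 1: ref 3 -> HIT, frames=[3,-] (faults so far: 1)
  step 2: ref 3 -> HIT, frames=[3,-] (faults so far: 1)
  step 3: ref 6 -> FAULT, frames=[3,6] (faults so far: 2)
  step 4: ref 2 -> FAULT, evict 3, frames=[2,6] (faults so far: 3)
  step 5: ref 5 -> FAULT, evict 6, frames=[2,5] (faults so far: 4)
  step 6: ref 6 -> FAULT, evict 2, frames=[6,5] (faults so far: 5)
  step 7: ref 3 -> FAULT, evict 5, frames=[6,3] (faults so far: 6)
  step 8: ref 1 -> FAULT, evict 6, frames=[1,3] (faults so far: 7)
  step 9: ref 6 -> FAULT, evict 3, frames=[1,6] (faults so far: 8)
  step 10: ref 2 -> FAULT, evict 1, frames=[2,6] (faults so far: 9)
  step 11: ref 6 -> HIT, frames=[2,6] (faults so far: 9)
  step 12: ref 2 -> HIT, frames=[2,6] (faults so far: 9)
  step 13: ref 4 -> FAULT, evict 6, frames=[2,4] (faults so far: 10)
  FIFO total faults: 10
--- LRU ---
  step 0: ref 3 -> FAULT, frames=[3,-] (faults so far: 1)
  step 1: ref 3 -> HIT, frames=[3,-] (faults so far: 1)
  step 2: ref 3 -> HIT, frames=[3,-] (faults so far: 1)
  step 3: ref 6 -> FAULT, frames=[3,6] (faults so far: 2)
  step 4: ref 2 -> FAULT, evict 3, frames=[2,6] (faults so far: 3)
  step 5: ref 5 -> FAULT, evict 6, frames=[2,5] (faults so far: 4)
  step 6: ref 6 -> FAULT, evict 2, frames=[6,5] (faults so far: 5)
  step 7: ref 3 -> FAULT, evict 5, frames=[6,3] (faults so far: 6)
  step 8: ref 1 -> FAULT, evict 6, frames=[1,3] (faults so far: 7)
  step 9: ref 6 -> FAULT, evict 3, frames=[1,6] (faults so far: 8)
  step 10: ref 2 -> FAULT, evict 1, frames=[2,6] (faults so far: 9)
  step 11: ref 6 -> HIT, frames=[2,6] (faults so far: 9)
  step 12: ref 2 -> HIT, frames=[2,6] (faults so far: 9)
  step 13: ref 4 -> FAULT, evict 6, frames=[2,4] (faults so far: 10)
  LRU total faults: 10
--- Optimal ---
  step 0: ref 3 -> FAULT, frames=[3,-] (faults so far: 1)
  step 1: ref 3 -> HIT, frames=[3,-] (faults so far: 1)
  step 2: ref 3 -> HIT, frames=[3,-] (faults so far: 1)
  step 3: ref 6 -> FAULT, frames=[3,6] (faults so far: 2)
  step 4: ref 2 -> FAULT, evict 3, frames=[2,6] (faults so far: 3)
  step 5: ref 5 -> FAULT, evict 2, frames=[5,6] (faults so far: 4)
  step 6: ref 6 -> HIT, frames=[5,6] (faults so far: 4)
  step 7: ref 3 -> FAULT, evict 5, frames=[3,6] (faults so far: 5)
  step 8: ref 1 -> FAULT, evict 3, frames=[1,6] (faults so far: 6)
  step 9: ref 6 -> HIT, frames=[1,6] (faults so far: 6)
  step 10: ref 2 -> FAULT, evict 1, frames=[2,6] (faults so far: 7)
  step 11: ref 6 -> HIT, frames=[2,6] (faults so far: 7)
  step 12: ref 2 -> HIT, frames=[2,6] (faults so far: 7)
  step 13: ref 4 -> FAULT, evict 2, frames=[4,6] (faults so far: 8)
  Optimal total faults: 8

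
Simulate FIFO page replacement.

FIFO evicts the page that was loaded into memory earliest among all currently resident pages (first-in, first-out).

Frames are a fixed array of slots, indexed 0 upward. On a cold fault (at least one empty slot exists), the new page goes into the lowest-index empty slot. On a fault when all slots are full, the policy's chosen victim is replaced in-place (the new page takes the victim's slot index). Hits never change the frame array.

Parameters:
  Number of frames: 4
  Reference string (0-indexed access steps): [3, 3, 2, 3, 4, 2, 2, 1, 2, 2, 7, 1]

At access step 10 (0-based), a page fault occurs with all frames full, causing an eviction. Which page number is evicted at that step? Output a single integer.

Step 0: ref 3 -> FAULT, frames=[3,-,-,-]
Step 1: ref 3 -> HIT, frames=[3,-,-,-]
Step 2: ref 2 -> FAULT, frames=[3,2,-,-]
Step 3: ref 3 -> HIT, frames=[3,2,-,-]
Step 4: ref 4 -> FAULT, frames=[3,2,4,-]
Step 5: ref 2 -> HIT, frames=[3,2,4,-]
Step 6: ref 2 -> HIT, frames=[3,2,4,-]
Step 7: ref 1 -> FAULT, frames=[3,2,4,1]
Step 8: ref 2 -> HIT, frames=[3,2,4,1]
Step 9: ref 2 -> HIT, frames=[3,2,4,1]
Step 10: ref 7 -> FAULT, evict 3, frames=[7,2,4,1]
At step 10: evicted page 3

Answer: 3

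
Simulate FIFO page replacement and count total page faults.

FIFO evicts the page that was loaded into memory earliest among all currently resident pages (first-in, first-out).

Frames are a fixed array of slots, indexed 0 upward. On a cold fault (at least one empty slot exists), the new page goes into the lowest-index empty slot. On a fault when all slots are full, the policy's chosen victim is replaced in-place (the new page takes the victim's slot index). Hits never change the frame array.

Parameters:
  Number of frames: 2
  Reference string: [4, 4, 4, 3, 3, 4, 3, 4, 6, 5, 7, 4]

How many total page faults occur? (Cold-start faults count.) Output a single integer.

Answer: 6

Derivation:
Step 0: ref 4 → FAULT, frames=[4,-]
Step 1: ref 4 → HIT, frames=[4,-]
Step 2: ref 4 → HIT, frames=[4,-]
Step 3: ref 3 → FAULT, frames=[4,3]
Step 4: ref 3 → HIT, frames=[4,3]
Step 5: ref 4 → HIT, frames=[4,3]
Step 6: ref 3 → HIT, frames=[4,3]
Step 7: ref 4 → HIT, frames=[4,3]
Step 8: ref 6 → FAULT (evict 4), frames=[6,3]
Step 9: ref 5 → FAULT (evict 3), frames=[6,5]
Step 10: ref 7 → FAULT (evict 6), frames=[7,5]
Step 11: ref 4 → FAULT (evict 5), frames=[7,4]
Total faults: 6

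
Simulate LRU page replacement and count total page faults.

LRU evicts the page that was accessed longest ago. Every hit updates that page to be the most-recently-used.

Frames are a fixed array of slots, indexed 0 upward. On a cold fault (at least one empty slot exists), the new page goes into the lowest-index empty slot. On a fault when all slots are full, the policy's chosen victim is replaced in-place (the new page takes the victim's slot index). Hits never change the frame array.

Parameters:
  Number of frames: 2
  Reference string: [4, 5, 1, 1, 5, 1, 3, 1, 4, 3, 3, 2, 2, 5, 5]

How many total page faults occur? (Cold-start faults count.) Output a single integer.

Step 0: ref 4 → FAULT, frames=[4,-]
Step 1: ref 5 → FAULT, frames=[4,5]
Step 2: ref 1 → FAULT (evict 4), frames=[1,5]
Step 3: ref 1 → HIT, frames=[1,5]
Step 4: ref 5 → HIT, frames=[1,5]
Step 5: ref 1 → HIT, frames=[1,5]
Step 6: ref 3 → FAULT (evict 5), frames=[1,3]
Step 7: ref 1 → HIT, frames=[1,3]
Step 8: ref 4 → FAULT (evict 3), frames=[1,4]
Step 9: ref 3 → FAULT (evict 1), frames=[3,4]
Step 10: ref 3 → HIT, frames=[3,4]
Step 11: ref 2 → FAULT (evict 4), frames=[3,2]
Step 12: ref 2 → HIT, frames=[3,2]
Step 13: ref 5 → FAULT (evict 3), frames=[5,2]
Step 14: ref 5 → HIT, frames=[5,2]
Total faults: 8

Answer: 8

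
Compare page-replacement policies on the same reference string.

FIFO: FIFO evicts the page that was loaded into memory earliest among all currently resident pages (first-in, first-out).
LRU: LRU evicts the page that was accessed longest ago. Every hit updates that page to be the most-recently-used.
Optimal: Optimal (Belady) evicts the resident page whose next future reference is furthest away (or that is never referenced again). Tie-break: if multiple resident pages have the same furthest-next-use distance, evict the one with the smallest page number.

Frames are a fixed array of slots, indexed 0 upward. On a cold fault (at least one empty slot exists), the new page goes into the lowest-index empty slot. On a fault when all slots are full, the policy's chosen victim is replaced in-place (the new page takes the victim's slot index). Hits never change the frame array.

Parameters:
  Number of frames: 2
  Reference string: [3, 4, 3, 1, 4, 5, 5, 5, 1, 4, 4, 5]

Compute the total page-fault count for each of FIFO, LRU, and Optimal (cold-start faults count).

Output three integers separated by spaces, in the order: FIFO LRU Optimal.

--- FIFO ---
  step 0: ref 3 -> FAULT, frames=[3,-] (faults so far: 1)
  step 1: ref 4 -> FAULT, frames=[3,4] (faults so far: 2)
  step 2: ref 3 -> HIT, frames=[3,4] (faults so far: 2)
  step 3: ref 1 -> FAULT, evict 3, frames=[1,4] (faults so far: 3)
  step 4: ref 4 -> HIT, frames=[1,4] (faults so far: 3)
  step 5: ref 5 -> FAULT, evict 4, frames=[1,5] (faults so far: 4)
  step 6: ref 5 -> HIT, frames=[1,5] (faults so far: 4)
  step 7: ref 5 -> HIT, frames=[1,5] (faults so far: 4)
  step 8: ref 1 -> HIT, frames=[1,5] (faults so far: 4)
  step 9: ref 4 -> FAULT, evict 1, frames=[4,5] (faults so far: 5)
  step 10: ref 4 -> HIT, frames=[4,5] (faults so far: 5)
  step 11: ref 5 -> HIT, frames=[4,5] (faults so far: 5)
  FIFO total faults: 5
--- LRU ---
  step 0: ref 3 -> FAULT, frames=[3,-] (faults so far: 1)
  step 1: ref 4 -> FAULT, frames=[3,4] (faults so far: 2)
  step 2: ref 3 -> HIT, frames=[3,4] (faults so far: 2)
  step 3: ref 1 -> FAULT, evict 4, frames=[3,1] (faults so far: 3)
  step 4: ref 4 -> FAULT, evict 3, frames=[4,1] (faults so far: 4)
  step 5: ref 5 -> FAULT, evict 1, frames=[4,5] (faults so far: 5)
  step 6: ref 5 -> HIT, frames=[4,5] (faults so far: 5)
  step 7: ref 5 -> HIT, frames=[4,5] (faults so far: 5)
  step 8: ref 1 -> FAULT, evict 4, frames=[1,5] (faults so far: 6)
  step 9: ref 4 -> FAULT, evict 5, frames=[1,4] (faults so far: 7)
  step 10: ref 4 -> HIT, frames=[1,4] (faults so far: 7)
  step 11: ref 5 -> FAULT, evict 1, frames=[5,4] (faults so far: 8)
  LRU total faults: 8
--- Optimal ---
  step 0: ref 3 -> FAULT, frames=[3,-] (faults so far: 1)
  step 1: ref 4 -> FAULT, frames=[3,4] (faults so far: 2)
  step 2: ref 3 -> HIT, frames=[3,4] (faults so far: 2)
  step 3: ref 1 -> FAULT, evict 3, frames=[1,4] (faults so far: 3)
  step 4: ref 4 -> HIT, frames=[1,4] (faults so far: 3)
  step 5: ref 5 -> FAULT, evict 4, frames=[1,5] (faults so far: 4)
  step 6: ref 5 -> HIT, frames=[1,5] (faults so far: 4)
  step 7: ref 5 -> HIT, frames=[1,5] (faults so far: 4)
  step 8: ref 1 -> HIT, frames=[1,5] (faults so far: 4)
  step 9: ref 4 -> FAULT, evict 1, frames=[4,5] (faults so far: 5)
  step 10: ref 4 -> HIT, frames=[4,5] (faults so far: 5)
  step 11: ref 5 -> HIT, frames=[4,5] (faults so far: 5)
  Optimal total faults: 5

Answer: 5 8 5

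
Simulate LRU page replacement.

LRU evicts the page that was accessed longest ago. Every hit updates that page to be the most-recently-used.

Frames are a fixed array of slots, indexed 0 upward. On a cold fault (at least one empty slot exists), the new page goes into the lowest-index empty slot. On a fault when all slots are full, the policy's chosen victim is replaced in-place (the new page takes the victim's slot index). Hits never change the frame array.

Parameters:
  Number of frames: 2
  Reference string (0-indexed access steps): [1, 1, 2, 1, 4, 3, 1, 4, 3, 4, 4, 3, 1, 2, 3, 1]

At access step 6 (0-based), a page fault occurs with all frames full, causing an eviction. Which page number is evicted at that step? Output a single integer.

Step 0: ref 1 -> FAULT, frames=[1,-]
Step 1: ref 1 -> HIT, frames=[1,-]
Step 2: ref 2 -> FAULT, frames=[1,2]
Step 3: ref 1 -> HIT, frames=[1,2]
Step 4: ref 4 -> FAULT, evict 2, frames=[1,4]
Step 5: ref 3 -> FAULT, evict 1, frames=[3,4]
Step 6: ref 1 -> FAULT, evict 4, frames=[3,1]
At step 6: evicted page 4

Answer: 4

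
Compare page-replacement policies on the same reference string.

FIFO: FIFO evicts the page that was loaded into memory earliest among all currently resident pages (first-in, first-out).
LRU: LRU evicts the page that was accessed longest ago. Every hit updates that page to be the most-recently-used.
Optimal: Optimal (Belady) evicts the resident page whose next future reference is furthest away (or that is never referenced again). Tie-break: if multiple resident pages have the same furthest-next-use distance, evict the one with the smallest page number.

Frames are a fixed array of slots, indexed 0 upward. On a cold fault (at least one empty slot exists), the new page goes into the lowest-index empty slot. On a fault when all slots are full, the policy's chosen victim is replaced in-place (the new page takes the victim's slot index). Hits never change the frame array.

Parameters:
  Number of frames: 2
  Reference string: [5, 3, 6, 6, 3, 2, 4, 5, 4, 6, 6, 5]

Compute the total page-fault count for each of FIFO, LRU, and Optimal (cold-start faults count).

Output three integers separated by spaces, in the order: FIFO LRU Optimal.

--- FIFO ---
  step 0: ref 5 -> FAULT, frames=[5,-] (faults so far: 1)
  step 1: ref 3 -> FAULT, frames=[5,3] (faults so far: 2)
  step 2: ref 6 -> FAULT, evict 5, frames=[6,3] (faults so far: 3)
  step 3: ref 6 -> HIT, frames=[6,3] (faults so far: 3)
  step 4: ref 3 -> HIT, frames=[6,3] (faults so far: 3)
  step 5: ref 2 -> FAULT, evict 3, frames=[6,2] (faults so far: 4)
  step 6: ref 4 -> FAULT, evict 6, frames=[4,2] (faults so far: 5)
  step 7: ref 5 -> FAULT, evict 2, frames=[4,5] (faults so far: 6)
  step 8: ref 4 -> HIT, frames=[4,5] (faults so far: 6)
  step 9: ref 6 -> FAULT, evict 4, frames=[6,5] (faults so far: 7)
  step 10: ref 6 -> HIT, frames=[6,5] (faults so far: 7)
  step 11: ref 5 -> HIT, frames=[6,5] (faults so far: 7)
  FIFO total faults: 7
--- LRU ---
  step 0: ref 5 -> FAULT, frames=[5,-] (faults so far: 1)
  step 1: ref 3 -> FAULT, frames=[5,3] (faults so far: 2)
  step 2: ref 6 -> FAULT, evict 5, frames=[6,3] (faults so far: 3)
  step 3: ref 6 -> HIT, frames=[6,3] (faults so far: 3)
  step 4: ref 3 -> HIT, frames=[6,3] (faults so far: 3)
  step 5: ref 2 -> FAULT, evict 6, frames=[2,3] (faults so far: 4)
  step 6: ref 4 -> FAULT, evict 3, frames=[2,4] (faults so far: 5)
  step 7: ref 5 -> FAULT, evict 2, frames=[5,4] (faults so far: 6)
  step 8: ref 4 -> HIT, frames=[5,4] (faults so far: 6)
  step 9: ref 6 -> FAULT, evict 5, frames=[6,4] (faults so far: 7)
  step 10: ref 6 -> HIT, frames=[6,4] (faults so far: 7)
  step 11: ref 5 -> FAULT, evict 4, frames=[6,5] (faults so far: 8)
  LRU total faults: 8
--- Optimal ---
  step 0: ref 5 -> FAULT, frames=[5,-] (faults so far: 1)
  step 1: ref 3 -> FAULT, frames=[5,3] (faults so far: 2)
  step 2: ref 6 -> FAULT, evict 5, frames=[6,3] (faults so far: 3)
  step 3: ref 6 -> HIT, frames=[6,3] (faults so far: 3)
  step 4: ref 3 -> HIT, frames=[6,3] (faults so far: 3)
  step 5: ref 2 -> FAULT, evict 3, frames=[6,2] (faults so far: 4)
  step 6: ref 4 -> FAULT, evict 2, frames=[6,4] (faults so far: 5)
  step 7: ref 5 -> FAULT, evict 6, frames=[5,4] (faults so far: 6)
  step 8: ref 4 -> HIT, frames=[5,4] (faults so far: 6)
  step 9: ref 6 -> FAULT, evict 4, frames=[5,6] (faults so far: 7)
  step 10: ref 6 -> HIT, frames=[5,6] (faults so far: 7)
  step 11: ref 5 -> HIT, frames=[5,6] (faults so far: 7)
  Optimal total faults: 7

Answer: 7 8 7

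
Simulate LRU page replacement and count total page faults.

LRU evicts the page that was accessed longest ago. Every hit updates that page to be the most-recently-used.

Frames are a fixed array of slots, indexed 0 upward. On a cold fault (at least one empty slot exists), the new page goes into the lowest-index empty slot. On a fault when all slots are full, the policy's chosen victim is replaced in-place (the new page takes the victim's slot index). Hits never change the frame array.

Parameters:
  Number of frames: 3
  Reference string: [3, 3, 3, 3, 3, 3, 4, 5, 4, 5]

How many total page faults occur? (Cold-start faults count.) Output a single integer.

Step 0: ref 3 → FAULT, frames=[3,-,-]
Step 1: ref 3 → HIT, frames=[3,-,-]
Step 2: ref 3 → HIT, frames=[3,-,-]
Step 3: ref 3 → HIT, frames=[3,-,-]
Step 4: ref 3 → HIT, frames=[3,-,-]
Step 5: ref 3 → HIT, frames=[3,-,-]
Step 6: ref 4 → FAULT, frames=[3,4,-]
Step 7: ref 5 → FAULT, frames=[3,4,5]
Step 8: ref 4 → HIT, frames=[3,4,5]
Step 9: ref 5 → HIT, frames=[3,4,5]
Total faults: 3

Answer: 3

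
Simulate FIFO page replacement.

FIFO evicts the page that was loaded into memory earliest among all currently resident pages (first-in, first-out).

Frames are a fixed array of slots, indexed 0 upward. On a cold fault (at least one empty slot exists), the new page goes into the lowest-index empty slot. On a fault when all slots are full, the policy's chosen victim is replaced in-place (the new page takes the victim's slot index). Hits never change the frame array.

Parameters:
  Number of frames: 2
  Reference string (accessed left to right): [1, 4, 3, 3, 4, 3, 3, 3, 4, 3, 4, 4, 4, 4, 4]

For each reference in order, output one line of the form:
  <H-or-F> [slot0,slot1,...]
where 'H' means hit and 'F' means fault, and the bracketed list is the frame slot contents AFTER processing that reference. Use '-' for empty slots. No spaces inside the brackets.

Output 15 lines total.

F [1,-]
F [1,4]
F [3,4]
H [3,4]
H [3,4]
H [3,4]
H [3,4]
H [3,4]
H [3,4]
H [3,4]
H [3,4]
H [3,4]
H [3,4]
H [3,4]
H [3,4]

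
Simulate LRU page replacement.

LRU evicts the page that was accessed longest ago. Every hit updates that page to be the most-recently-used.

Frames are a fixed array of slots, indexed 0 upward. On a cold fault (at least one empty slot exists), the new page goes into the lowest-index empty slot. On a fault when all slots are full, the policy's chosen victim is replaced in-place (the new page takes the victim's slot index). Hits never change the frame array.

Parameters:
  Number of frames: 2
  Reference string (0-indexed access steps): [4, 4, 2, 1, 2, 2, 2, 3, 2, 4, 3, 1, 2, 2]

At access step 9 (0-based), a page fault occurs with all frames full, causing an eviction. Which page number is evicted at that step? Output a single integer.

Step 0: ref 4 -> FAULT, frames=[4,-]
Step 1: ref 4 -> HIT, frames=[4,-]
Step 2: ref 2 -> FAULT, frames=[4,2]
Step 3: ref 1 -> FAULT, evict 4, frames=[1,2]
Step 4: ref 2 -> HIT, frames=[1,2]
Step 5: ref 2 -> HIT, frames=[1,2]
Step 6: ref 2 -> HIT, frames=[1,2]
Step 7: ref 3 -> FAULT, evict 1, frames=[3,2]
Step 8: ref 2 -> HIT, frames=[3,2]
Step 9: ref 4 -> FAULT, evict 3, frames=[4,2]
At step 9: evicted page 3

Answer: 3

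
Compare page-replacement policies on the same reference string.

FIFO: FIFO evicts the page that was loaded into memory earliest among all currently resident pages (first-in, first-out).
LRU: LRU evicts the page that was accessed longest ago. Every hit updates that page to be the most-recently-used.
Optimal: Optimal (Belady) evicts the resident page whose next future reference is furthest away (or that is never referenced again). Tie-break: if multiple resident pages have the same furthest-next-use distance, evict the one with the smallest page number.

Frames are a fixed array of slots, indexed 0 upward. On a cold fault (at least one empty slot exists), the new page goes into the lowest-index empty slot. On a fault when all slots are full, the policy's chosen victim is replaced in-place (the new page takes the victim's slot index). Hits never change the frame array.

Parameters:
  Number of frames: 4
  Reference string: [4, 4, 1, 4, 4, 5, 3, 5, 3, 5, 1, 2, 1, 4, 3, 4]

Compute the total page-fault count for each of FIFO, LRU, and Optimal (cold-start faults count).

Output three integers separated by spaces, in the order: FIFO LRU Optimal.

Answer: 6 7 5

Derivation:
--- FIFO ---
  step 0: ref 4 -> FAULT, frames=[4,-,-,-] (faults so far: 1)
  step 1: ref 4 -> HIT, frames=[4,-,-,-] (faults so far: 1)
  step 2: ref 1 -> FAULT, frames=[4,1,-,-] (faults so far: 2)
  step 3: ref 4 -> HIT, frames=[4,1,-,-] (faults so far: 2)
  step 4: ref 4 -> HIT, frames=[4,1,-,-] (faults so far: 2)
  step 5: ref 5 -> FAULT, frames=[4,1,5,-] (faults so far: 3)
  step 6: ref 3 -> FAULT, frames=[4,1,5,3] (faults so far: 4)
  step 7: ref 5 -> HIT, frames=[4,1,5,3] (faults so far: 4)
  step 8: ref 3 -> HIT, frames=[4,1,5,3] (faults so far: 4)
  step 9: ref 5 -> HIT, frames=[4,1,5,3] (faults so far: 4)
  step 10: ref 1 -> HIT, frames=[4,1,5,3] (faults so far: 4)
  step 11: ref 2 -> FAULT, evict 4, frames=[2,1,5,3] (faults so far: 5)
  step 12: ref 1 -> HIT, frames=[2,1,5,3] (faults so far: 5)
  step 13: ref 4 -> FAULT, evict 1, frames=[2,4,5,3] (faults so far: 6)
  step 14: ref 3 -> HIT, frames=[2,4,5,3] (faults so far: 6)
  step 15: ref 4 -> HIT, frames=[2,4,5,3] (faults so far: 6)
  FIFO total faults: 6
--- LRU ---
  step 0: ref 4 -> FAULT, frames=[4,-,-,-] (faults so far: 1)
  step 1: ref 4 -> HIT, frames=[4,-,-,-] (faults so far: 1)
  step 2: ref 1 -> FAULT, frames=[4,1,-,-] (faults so far: 2)
  step 3: ref 4 -> HIT, frames=[4,1,-,-] (faults so far: 2)
  step 4: ref 4 -> HIT, frames=[4,1,-,-] (faults so far: 2)
  step 5: ref 5 -> FAULT, frames=[4,1,5,-] (faults so far: 3)
  step 6: ref 3 -> FAULT, frames=[4,1,5,3] (faults so far: 4)
  step 7: ref 5 -> HIT, frames=[4,1,5,3] (faults so far: 4)
  step 8: ref 3 -> HIT, frames=[4,1,5,3] (faults so far: 4)
  step 9: ref 5 -> HIT, frames=[4,1,5,3] (faults so far: 4)
  step 10: ref 1 -> HIT, frames=[4,1,5,3] (faults so far: 4)
  step 11: ref 2 -> FAULT, evict 4, frames=[2,1,5,3] (faults so far: 5)
  step 12: ref 1 -> HIT, frames=[2,1,5,3] (faults so far: 5)
  step 13: ref 4 -> FAULT, evict 3, frames=[2,1,5,4] (faults so far: 6)
  step 14: ref 3 -> FAULT, evict 5, frames=[2,1,3,4] (faults so far: 7)
  step 15: ref 4 -> HIT, frames=[2,1,3,4] (faults so far: 7)
  LRU total faults: 7
--- Optimal ---
  step 0: ref 4 -> FAULT, frames=[4,-,-,-] (faults so far: 1)
  step 1: ref 4 -> HIT, frames=[4,-,-,-] (faults so far: 1)
  step 2: ref 1 -> FAULT, frames=[4,1,-,-] (faults so far: 2)
  step 3: ref 4 -> HIT, frames=[4,1,-,-] (faults so far: 2)
  step 4: ref 4 -> HIT, frames=[4,1,-,-] (faults so far: 2)
  step 5: ref 5 -> FAULT, frames=[4,1,5,-] (faults so far: 3)
  step 6: ref 3 -> FAULT, frames=[4,1,5,3] (faults so far: 4)
  step 7: ref 5 -> HIT, frames=[4,1,5,3] (faults so far: 4)
  step 8: ref 3 -> HIT, frames=[4,1,5,3] (faults so far: 4)
  step 9: ref 5 -> HIT, frames=[4,1,5,3] (faults so far: 4)
  step 10: ref 1 -> HIT, frames=[4,1,5,3] (faults so far: 4)
  step 11: ref 2 -> FAULT, evict 5, frames=[4,1,2,3] (faults so far: 5)
  step 12: ref 1 -> HIT, frames=[4,1,2,3] (faults so far: 5)
  step 13: ref 4 -> HIT, frames=[4,1,2,3] (faults so far: 5)
  step 14: ref 3 -> HIT, frames=[4,1,2,3] (faults so far: 5)
  step 15: ref 4 -> HIT, frames=[4,1,2,3] (faults so far: 5)
  Optimal total faults: 5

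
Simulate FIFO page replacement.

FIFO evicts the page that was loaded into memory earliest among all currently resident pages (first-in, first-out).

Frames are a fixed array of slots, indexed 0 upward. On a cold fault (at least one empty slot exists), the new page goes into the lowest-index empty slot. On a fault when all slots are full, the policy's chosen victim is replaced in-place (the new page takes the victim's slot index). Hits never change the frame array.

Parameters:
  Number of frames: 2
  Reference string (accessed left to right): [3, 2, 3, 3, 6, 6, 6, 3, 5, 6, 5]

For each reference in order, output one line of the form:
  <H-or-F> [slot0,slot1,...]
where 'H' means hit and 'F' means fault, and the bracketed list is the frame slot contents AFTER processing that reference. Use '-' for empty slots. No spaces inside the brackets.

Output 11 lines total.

F [3,-]
F [3,2]
H [3,2]
H [3,2]
F [6,2]
H [6,2]
H [6,2]
F [6,3]
F [5,3]
F [5,6]
H [5,6]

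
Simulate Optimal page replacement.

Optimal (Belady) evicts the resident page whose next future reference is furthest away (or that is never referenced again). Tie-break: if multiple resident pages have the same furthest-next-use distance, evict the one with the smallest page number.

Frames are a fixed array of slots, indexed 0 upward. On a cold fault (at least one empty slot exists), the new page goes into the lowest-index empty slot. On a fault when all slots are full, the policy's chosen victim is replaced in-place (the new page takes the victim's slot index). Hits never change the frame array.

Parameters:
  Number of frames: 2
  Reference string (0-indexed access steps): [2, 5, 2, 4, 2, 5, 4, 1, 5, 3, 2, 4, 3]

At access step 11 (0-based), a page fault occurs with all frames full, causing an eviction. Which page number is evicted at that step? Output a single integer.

Step 0: ref 2 -> FAULT, frames=[2,-]
Step 1: ref 5 -> FAULT, frames=[2,5]
Step 2: ref 2 -> HIT, frames=[2,5]
Step 3: ref 4 -> FAULT, evict 5, frames=[2,4]
Step 4: ref 2 -> HIT, frames=[2,4]
Step 5: ref 5 -> FAULT, evict 2, frames=[5,4]
Step 6: ref 4 -> HIT, frames=[5,4]
Step 7: ref 1 -> FAULT, evict 4, frames=[5,1]
Step 8: ref 5 -> HIT, frames=[5,1]
Step 9: ref 3 -> FAULT, evict 1, frames=[5,3]
Step 10: ref 2 -> FAULT, evict 5, frames=[2,3]
Step 11: ref 4 -> FAULT, evict 2, frames=[4,3]
At step 11: evicted page 2

Answer: 2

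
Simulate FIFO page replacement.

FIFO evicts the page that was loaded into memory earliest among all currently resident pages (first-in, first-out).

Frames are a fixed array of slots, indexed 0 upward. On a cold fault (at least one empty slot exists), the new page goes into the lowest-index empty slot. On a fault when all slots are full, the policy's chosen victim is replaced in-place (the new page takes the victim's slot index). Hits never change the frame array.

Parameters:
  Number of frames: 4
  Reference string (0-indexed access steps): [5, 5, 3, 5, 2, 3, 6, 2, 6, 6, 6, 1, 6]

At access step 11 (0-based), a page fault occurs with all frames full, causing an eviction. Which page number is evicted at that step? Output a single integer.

Answer: 5

Derivation:
Step 0: ref 5 -> FAULT, frames=[5,-,-,-]
Step 1: ref 5 -> HIT, frames=[5,-,-,-]
Step 2: ref 3 -> FAULT, frames=[5,3,-,-]
Step 3: ref 5 -> HIT, frames=[5,3,-,-]
Step 4: ref 2 -> FAULT, frames=[5,3,2,-]
Step 5: ref 3 -> HIT, frames=[5,3,2,-]
Step 6: ref 6 -> FAULT, frames=[5,3,2,6]
Step 7: ref 2 -> HIT, frames=[5,3,2,6]
Step 8: ref 6 -> HIT, frames=[5,3,2,6]
Step 9: ref 6 -> HIT, frames=[5,3,2,6]
Step 10: ref 6 -> HIT, frames=[5,3,2,6]
Step 11: ref 1 -> FAULT, evict 5, frames=[1,3,2,6]
At step 11: evicted page 5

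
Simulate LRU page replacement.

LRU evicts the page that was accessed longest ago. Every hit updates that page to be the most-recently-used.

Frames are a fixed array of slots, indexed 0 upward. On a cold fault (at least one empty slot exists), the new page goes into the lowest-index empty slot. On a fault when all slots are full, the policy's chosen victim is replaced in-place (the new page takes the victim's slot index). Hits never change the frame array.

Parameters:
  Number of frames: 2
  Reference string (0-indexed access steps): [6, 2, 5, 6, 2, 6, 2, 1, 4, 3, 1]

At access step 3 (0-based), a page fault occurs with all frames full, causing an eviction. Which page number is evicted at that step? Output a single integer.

Step 0: ref 6 -> FAULT, frames=[6,-]
Step 1: ref 2 -> FAULT, frames=[6,2]
Step 2: ref 5 -> FAULT, evict 6, frames=[5,2]
Step 3: ref 6 -> FAULT, evict 2, frames=[5,6]
At step 3: evicted page 2

Answer: 2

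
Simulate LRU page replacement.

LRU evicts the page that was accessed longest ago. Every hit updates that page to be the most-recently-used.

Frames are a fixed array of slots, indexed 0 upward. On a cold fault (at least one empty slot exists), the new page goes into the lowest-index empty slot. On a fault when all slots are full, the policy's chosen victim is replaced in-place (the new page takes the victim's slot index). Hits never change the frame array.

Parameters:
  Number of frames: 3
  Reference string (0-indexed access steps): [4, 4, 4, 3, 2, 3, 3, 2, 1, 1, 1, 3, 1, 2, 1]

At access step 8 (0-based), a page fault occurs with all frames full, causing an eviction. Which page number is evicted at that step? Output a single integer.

Step 0: ref 4 -> FAULT, frames=[4,-,-]
Step 1: ref 4 -> HIT, frames=[4,-,-]
Step 2: ref 4 -> HIT, frames=[4,-,-]
Step 3: ref 3 -> FAULT, frames=[4,3,-]
Step 4: ref 2 -> FAULT, frames=[4,3,2]
Step 5: ref 3 -> HIT, frames=[4,3,2]
Step 6: ref 3 -> HIT, frames=[4,3,2]
Step 7: ref 2 -> HIT, frames=[4,3,2]
Step 8: ref 1 -> FAULT, evict 4, frames=[1,3,2]
At step 8: evicted page 4

Answer: 4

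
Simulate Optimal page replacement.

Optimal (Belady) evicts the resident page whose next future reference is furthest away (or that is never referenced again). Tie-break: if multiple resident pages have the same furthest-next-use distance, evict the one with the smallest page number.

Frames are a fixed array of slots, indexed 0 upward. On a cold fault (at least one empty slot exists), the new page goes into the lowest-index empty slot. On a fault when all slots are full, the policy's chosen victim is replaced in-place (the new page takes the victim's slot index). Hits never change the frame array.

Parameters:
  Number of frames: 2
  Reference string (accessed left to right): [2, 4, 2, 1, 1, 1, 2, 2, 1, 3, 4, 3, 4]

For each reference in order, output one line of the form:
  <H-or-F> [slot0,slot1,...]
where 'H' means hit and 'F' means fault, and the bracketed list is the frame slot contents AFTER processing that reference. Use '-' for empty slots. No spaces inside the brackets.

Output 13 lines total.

F [2,-]
F [2,4]
H [2,4]
F [2,1]
H [2,1]
H [2,1]
H [2,1]
H [2,1]
H [2,1]
F [2,3]
F [4,3]
H [4,3]
H [4,3]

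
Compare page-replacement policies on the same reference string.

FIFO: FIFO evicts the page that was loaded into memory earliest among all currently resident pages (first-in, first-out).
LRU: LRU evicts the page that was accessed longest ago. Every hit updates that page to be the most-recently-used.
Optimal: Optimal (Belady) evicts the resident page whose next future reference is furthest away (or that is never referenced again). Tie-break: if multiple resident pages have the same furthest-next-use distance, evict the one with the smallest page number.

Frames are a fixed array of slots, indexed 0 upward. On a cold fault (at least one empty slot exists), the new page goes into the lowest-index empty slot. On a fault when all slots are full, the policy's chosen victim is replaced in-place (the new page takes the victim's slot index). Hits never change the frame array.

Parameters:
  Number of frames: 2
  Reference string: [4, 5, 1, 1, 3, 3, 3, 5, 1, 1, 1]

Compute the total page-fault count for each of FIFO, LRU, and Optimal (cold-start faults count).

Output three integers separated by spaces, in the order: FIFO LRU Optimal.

--- FIFO ---
  step 0: ref 4 -> FAULT, frames=[4,-] (faults so far: 1)
  step 1: ref 5 -> FAULT, frames=[4,5] (faults so far: 2)
  step 2: ref 1 -> FAULT, evict 4, frames=[1,5] (faults so far: 3)
  step 3: ref 1 -> HIT, frames=[1,5] (faults so far: 3)
  step 4: ref 3 -> FAULT, evict 5, frames=[1,3] (faults so far: 4)
  step 5: ref 3 -> HIT, frames=[1,3] (faults so far: 4)
  step 6: ref 3 -> HIT, frames=[1,3] (faults so far: 4)
  step 7: ref 5 -> FAULT, evict 1, frames=[5,3] (faults so far: 5)
  step 8: ref 1 -> FAULT, evict 3, frames=[5,1] (faults so far: 6)
  step 9: ref 1 -> HIT, frames=[5,1] (faults so far: 6)
  step 10: ref 1 -> HIT, frames=[5,1] (faults so far: 6)
  FIFO total faults: 6
--- LRU ---
  step 0: ref 4 -> FAULT, frames=[4,-] (faults so far: 1)
  step 1: ref 5 -> FAULT, frames=[4,5] (faults so far: 2)
  step 2: ref 1 -> FAULT, evict 4, frames=[1,5] (faults so far: 3)
  step 3: ref 1 -> HIT, frames=[1,5] (faults so far: 3)
  step 4: ref 3 -> FAULT, evict 5, frames=[1,3] (faults so far: 4)
  step 5: ref 3 -> HIT, frames=[1,3] (faults so far: 4)
  step 6: ref 3 -> HIT, frames=[1,3] (faults so far: 4)
  step 7: ref 5 -> FAULT, evict 1, frames=[5,3] (faults so far: 5)
  step 8: ref 1 -> FAULT, evict 3, frames=[5,1] (faults so far: 6)
  step 9: ref 1 -> HIT, frames=[5,1] (faults so far: 6)
  step 10: ref 1 -> HIT, frames=[5,1] (faults so far: 6)
  LRU total faults: 6
--- Optimal ---
  step 0: ref 4 -> FAULT, frames=[4,-] (faults so far: 1)
  step 1: ref 5 -> FAULT, frames=[4,5] (faults so far: 2)
  step 2: ref 1 -> FAULT, evict 4, frames=[1,5] (faults so far: 3)
  step 3: ref 1 -> HIT, frames=[1,5] (faults so far: 3)
  step 4: ref 3 -> FAULT, evict 1, frames=[3,5] (faults so far: 4)
  step 5: ref 3 -> HIT, frames=[3,5] (faults so far: 4)
  step 6: ref 3 -> HIT, frames=[3,5] (faults so far: 4)
  step 7: ref 5 -> HIT, frames=[3,5] (faults so far: 4)
  step 8: ref 1 -> FAULT, evict 3, frames=[1,5] (faults so far: 5)
  step 9: ref 1 -> HIT, frames=[1,5] (faults so far: 5)
  step 10: ref 1 -> HIT, frames=[1,5] (faults so far: 5)
  Optimal total faults: 5

Answer: 6 6 5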